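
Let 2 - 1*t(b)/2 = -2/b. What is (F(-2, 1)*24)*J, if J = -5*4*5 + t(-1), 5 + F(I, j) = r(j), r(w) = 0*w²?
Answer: 12000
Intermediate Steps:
t(b) = 4 + 4/b (t(b) = 4 - (-4)/b = 4 + 4/b)
r(w) = 0
F(I, j) = -5 (F(I, j) = -5 + 0 = -5)
J = -100 (J = -5*4*5 + (4 + 4/(-1)) = -20*5 + (4 + 4*(-1)) = -100 + (4 - 4) = -100 + 0 = -100)
(F(-2, 1)*24)*J = -5*24*(-100) = -120*(-100) = 12000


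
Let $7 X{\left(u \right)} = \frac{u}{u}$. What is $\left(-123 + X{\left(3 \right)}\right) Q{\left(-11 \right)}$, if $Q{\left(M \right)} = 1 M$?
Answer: $\frac{9460}{7} \approx 1351.4$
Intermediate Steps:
$Q{\left(M \right)} = M$
$X{\left(u \right)} = \frac{1}{7}$ ($X{\left(u \right)} = \frac{u \frac{1}{u}}{7} = \frac{1}{7} \cdot 1 = \frac{1}{7}$)
$\left(-123 + X{\left(3 \right)}\right) Q{\left(-11 \right)} = \left(-123 + \frac{1}{7}\right) \left(-11\right) = \left(- \frac{860}{7}\right) \left(-11\right) = \frac{9460}{7}$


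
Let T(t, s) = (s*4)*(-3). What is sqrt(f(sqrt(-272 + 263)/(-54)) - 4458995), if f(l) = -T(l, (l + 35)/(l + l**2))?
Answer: sqrt(-18840972371 + 31845528*I)/65 ≈ 1.7847 + 2111.7*I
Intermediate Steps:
T(t, s) = -12*s (T(t, s) = (4*s)*(-3) = -12*s)
f(l) = 12*(35 + l)/(l + l**2) (f(l) = -(-12)*(l + 35)/(l + l**2) = -(-12)*(35 + l)/(l + l**2) = 12*(35 + l)/(l + l**2))
sqrt(f(sqrt(-272 + 263)/(-54)) - 4458995) = sqrt(12*(35 + sqrt(-272 + 263)/(-54))/(((sqrt(-272 + 263)/(-54)))*(1 + sqrt(-272 + 263)/(-54))) - 4458995) = sqrt(12*(35 + sqrt(-9)*(-1/54))/(((sqrt(-9)*(-1/54)))*(1 + sqrt(-9)*(-1/54))) - 4458995) = sqrt(12*(35 + (3*I)*(-1/54))/((((3*I)*(-1/54)))*(1 + (3*I)*(-1/54))) - 4458995) = sqrt(12*(35 - I/18)/(((-I/18))*(1 - I/18)) - 4458995) = sqrt(12*(18*I)*(324*(1 + I/18)/325)*(35 - I/18) - 4458995) = sqrt(69984*I*(1 + I/18)*(35 - I/18)/325 - 4458995) = sqrt(-4458995 + 69984*I*(1 + I/18)*(35 - I/18)/325)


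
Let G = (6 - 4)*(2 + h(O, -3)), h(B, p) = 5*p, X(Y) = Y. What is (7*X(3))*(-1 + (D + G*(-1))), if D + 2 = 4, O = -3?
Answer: 567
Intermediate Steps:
D = 2 (D = -2 + 4 = 2)
G = -26 (G = (6 - 4)*(2 + 5*(-3)) = 2*(2 - 15) = 2*(-13) = -26)
(7*X(3))*(-1 + (D + G*(-1))) = (7*3)*(-1 + (2 - 26*(-1))) = 21*(-1 + (2 + 26)) = 21*(-1 + 28) = 21*27 = 567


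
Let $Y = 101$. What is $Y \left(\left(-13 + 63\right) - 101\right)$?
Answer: $-5151$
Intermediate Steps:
$Y \left(\left(-13 + 63\right) - 101\right) = 101 \left(\left(-13 + 63\right) - 101\right) = 101 \left(50 - 101\right) = 101 \left(-51\right) = -5151$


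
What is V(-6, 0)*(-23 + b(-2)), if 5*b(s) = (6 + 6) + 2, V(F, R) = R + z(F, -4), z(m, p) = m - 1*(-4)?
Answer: 202/5 ≈ 40.400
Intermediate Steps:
z(m, p) = 4 + m (z(m, p) = m + 4 = 4 + m)
V(F, R) = 4 + F + R (V(F, R) = R + (4 + F) = 4 + F + R)
b(s) = 14/5 (b(s) = ((6 + 6) + 2)/5 = (12 + 2)/5 = (1/5)*14 = 14/5)
V(-6, 0)*(-23 + b(-2)) = (4 - 6 + 0)*(-23 + 14/5) = -2*(-101/5) = 202/5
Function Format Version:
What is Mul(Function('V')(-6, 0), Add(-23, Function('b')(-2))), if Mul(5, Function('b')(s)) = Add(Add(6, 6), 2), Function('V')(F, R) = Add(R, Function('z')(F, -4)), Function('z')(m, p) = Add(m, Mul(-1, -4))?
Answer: Rational(202, 5) ≈ 40.400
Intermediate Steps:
Function('z')(m, p) = Add(4, m) (Function('z')(m, p) = Add(m, 4) = Add(4, m))
Function('V')(F, R) = Add(4, F, R) (Function('V')(F, R) = Add(R, Add(4, F)) = Add(4, F, R))
Function('b')(s) = Rational(14, 5) (Function('b')(s) = Mul(Rational(1, 5), Add(Add(6, 6), 2)) = Mul(Rational(1, 5), Add(12, 2)) = Mul(Rational(1, 5), 14) = Rational(14, 5))
Mul(Function('V')(-6, 0), Add(-23, Function('b')(-2))) = Mul(Add(4, -6, 0), Add(-23, Rational(14, 5))) = Mul(-2, Rational(-101, 5)) = Rational(202, 5)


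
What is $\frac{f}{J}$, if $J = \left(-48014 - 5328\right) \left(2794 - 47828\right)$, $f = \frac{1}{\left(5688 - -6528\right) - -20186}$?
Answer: $\frac{1}{77836201954456} \approx 1.2847 \cdot 10^{-14}$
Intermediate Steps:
$f = \frac{1}{32402}$ ($f = \frac{1}{\left(5688 + 6528\right) + 20186} = \frac{1}{12216 + 20186} = \frac{1}{32402} \approx 3.0862 \cdot 10^{-5}$)
$J = 2402203628$ ($J = \left(-53342\right) \left(-45034\right) = 2402203628$)
$\frac{f}{J} = \frac{1}{32402 \cdot 2402203628} = \frac{1}{32402} \cdot \frac{1}{2402203628} = \frac{1}{77836201954456}$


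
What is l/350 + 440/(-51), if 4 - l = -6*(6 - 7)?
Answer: -77051/8925 ≈ -8.6332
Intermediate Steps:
l = -2 (l = 4 - (-6)*(6 - 7) = 4 - (-6)*(-1) = 4 - 1*6 = 4 - 6 = -2)
l/350 + 440/(-51) = -2/350 + 440/(-51) = -2*1/350 + 440*(-1/51) = -1/175 - 440/51 = -77051/8925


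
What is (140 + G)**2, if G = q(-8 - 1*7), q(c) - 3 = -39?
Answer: 10816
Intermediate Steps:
q(c) = -36 (q(c) = 3 - 39 = -36)
G = -36
(140 + G)**2 = (140 - 36)**2 = 104**2 = 10816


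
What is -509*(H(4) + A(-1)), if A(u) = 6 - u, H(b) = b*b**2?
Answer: -36139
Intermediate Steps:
H(b) = b**3
-509*(H(4) + A(-1)) = -509*(4**3 + (6 - 1*(-1))) = -509*(64 + (6 + 1)) = -509*(64 + 7) = -509*71 = -36139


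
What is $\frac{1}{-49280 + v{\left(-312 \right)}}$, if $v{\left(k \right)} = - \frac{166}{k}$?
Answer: $- \frac{156}{7687597} \approx -2.0292 \cdot 10^{-5}$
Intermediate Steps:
$\frac{1}{-49280 + v{\left(-312 \right)}} = \frac{1}{-49280 - \frac{166}{-312}} = \frac{1}{-49280 - - \frac{83}{156}} = \frac{1}{-49280 + \frac{83}{156}} = \frac{1}{- \frac{7687597}{156}} = - \frac{156}{7687597}$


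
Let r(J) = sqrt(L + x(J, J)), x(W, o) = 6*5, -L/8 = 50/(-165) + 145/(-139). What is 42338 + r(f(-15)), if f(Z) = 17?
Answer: 42338 + sqrt(857814870)/4587 ≈ 42344.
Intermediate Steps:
L = 49400/4587 (L = -8*(50/(-165) + 145/(-139)) = -8*(50*(-1/165) + 145*(-1/139)) = -8*(-10/33 - 145/139) = -8*(-6175/4587) = 49400/4587 ≈ 10.770)
x(W, o) = 30
r(J) = sqrt(857814870)/4587 (r(J) = sqrt(49400/4587 + 30) = sqrt(187010/4587) = sqrt(857814870)/4587)
42338 + r(f(-15)) = 42338 + sqrt(857814870)/4587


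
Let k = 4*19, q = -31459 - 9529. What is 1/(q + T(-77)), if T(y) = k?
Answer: -1/40912 ≈ -2.4443e-5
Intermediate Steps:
q = -40988
k = 76
T(y) = 76
1/(q + T(-77)) = 1/(-40988 + 76) = 1/(-40912) = -1/40912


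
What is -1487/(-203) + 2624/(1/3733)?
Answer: 1988466063/203 ≈ 9.7954e+6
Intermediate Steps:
-1487/(-203) + 2624/(1/3733) = -1487*(-1/203) + 2624/(1/3733) = 1487/203 + 2624*3733 = 1487/203 + 9795392 = 1988466063/203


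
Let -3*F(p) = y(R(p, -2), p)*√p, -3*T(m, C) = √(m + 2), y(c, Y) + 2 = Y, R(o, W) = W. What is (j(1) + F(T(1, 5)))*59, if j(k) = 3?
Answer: 177 + 59*I*3^(¾)*(6 + √3)/27 ≈ 177.0 + 38.514*I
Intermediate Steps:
y(c, Y) = -2 + Y
T(m, C) = -√(2 + m)/3 (T(m, C) = -√(m + 2)/3 = -√(2 + m)/3)
F(p) = -√p*(-2 + p)/3 (F(p) = -(-2 + p)*√p/3 = -√p*(-2 + p)/3)
(j(1) + F(T(1, 5)))*59 = (3 + √(-√(2 + 1)/3)*(2 - (-1)*√(2 + 1)/3)/3)*59 = (3 + √(-√3/3)*(2 - (-1)*√3/3)/3)*59 = (3 + (I*√3*3^(¼)/3)*(2 + √3/3)/3)*59 = (3 + I*3^(¾)*(2 + √3/3)/9)*59 = 177 + 59*I*3^(¾)*(2 + √3/3)/9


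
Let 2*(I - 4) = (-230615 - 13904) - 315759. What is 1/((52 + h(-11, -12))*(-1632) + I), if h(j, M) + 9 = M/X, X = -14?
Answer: -7/2461969 ≈ -2.8433e-6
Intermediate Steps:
h(j, M) = -9 - M/14 (h(j, M) = -9 + M/(-14) = -9 + M*(-1/14) = -9 - M/14)
I = -280135 (I = 4 + ((-230615 - 13904) - 315759)/2 = 4 + (-244519 - 315759)/2 = 4 + (1/2)*(-560278) = 4 - 280139 = -280135)
1/((52 + h(-11, -12))*(-1632) + I) = 1/((52 + (-9 - 1/14*(-12)))*(-1632) - 280135) = 1/((52 + (-9 + 6/7))*(-1632) - 280135) = 1/((52 - 57/7)*(-1632) - 280135) = 1/((307/7)*(-1632) - 280135) = 1/(-501024/7 - 280135) = 1/(-2461969/7) = -7/2461969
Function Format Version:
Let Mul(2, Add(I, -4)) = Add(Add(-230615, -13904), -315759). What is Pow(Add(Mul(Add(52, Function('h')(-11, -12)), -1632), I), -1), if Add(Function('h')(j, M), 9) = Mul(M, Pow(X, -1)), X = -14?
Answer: Rational(-7, 2461969) ≈ -2.8433e-6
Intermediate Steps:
Function('h')(j, M) = Add(-9, Mul(Rational(-1, 14), M)) (Function('h')(j, M) = Add(-9, Mul(M, Pow(-14, -1))) = Add(-9, Mul(M, Rational(-1, 14))) = Add(-9, Mul(Rational(-1, 14), M)))
I = -280135 (I = Add(4, Mul(Rational(1, 2), Add(Add(-230615, -13904), -315759))) = Add(4, Mul(Rational(1, 2), Add(-244519, -315759))) = Add(4, Mul(Rational(1, 2), -560278)) = Add(4, -280139) = -280135)
Pow(Add(Mul(Add(52, Function('h')(-11, -12)), -1632), I), -1) = Pow(Add(Mul(Add(52, Add(-9, Mul(Rational(-1, 14), -12))), -1632), -280135), -1) = Pow(Add(Mul(Add(52, Add(-9, Rational(6, 7))), -1632), -280135), -1) = Pow(Add(Mul(Add(52, Rational(-57, 7)), -1632), -280135), -1) = Pow(Add(Mul(Rational(307, 7), -1632), -280135), -1) = Pow(Add(Rational(-501024, 7), -280135), -1) = Pow(Rational(-2461969, 7), -1) = Rational(-7, 2461969)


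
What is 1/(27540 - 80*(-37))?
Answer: 1/30500 ≈ 3.2787e-5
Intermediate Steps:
1/(27540 - 80*(-37)) = 1/(27540 + 2960) = 1/30500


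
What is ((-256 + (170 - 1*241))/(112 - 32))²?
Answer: 106929/6400 ≈ 16.708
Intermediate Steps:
((-256 + (170 - 1*241))/(112 - 32))² = ((-256 + (170 - 241))/80)² = ((-256 - 71)*(1/80))² = (-327*1/80)² = (-327/80)² = 106929/6400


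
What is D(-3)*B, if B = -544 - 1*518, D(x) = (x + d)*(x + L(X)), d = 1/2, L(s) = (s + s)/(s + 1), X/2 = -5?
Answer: -2065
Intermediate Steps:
X = -10 (X = 2*(-5) = -10)
L(s) = 2*s/(1 + s) (L(s) = (2*s)/(1 + s) = 2*s/(1 + s))
d = 1/2 ≈ 0.50000
D(x) = (1/2 + x)*(20/9 + x) (D(x) = (x + 1/2)*(x + 2*(-10)/(1 - 10)) = (1/2 + x)*(x + 2*(-10)/(-9)) = (1/2 + x)*(x + 2*(-10)*(-1/9)) = (1/2 + x)*(x + 20/9) = (1/2 + x)*(20/9 + x))
B = -1062 (B = -544 - 518 = -1062)
D(-3)*B = (10/9 + (-3)**2 + (49/18)*(-3))*(-1062) = (10/9 + 9 - 49/6)*(-1062) = (35/18)*(-1062) = -2065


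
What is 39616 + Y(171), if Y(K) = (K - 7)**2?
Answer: 66512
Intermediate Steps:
Y(K) = (-7 + K)**2
39616 + Y(171) = 39616 + (-7 + 171)**2 = 39616 + 164**2 = 39616 + 26896 = 66512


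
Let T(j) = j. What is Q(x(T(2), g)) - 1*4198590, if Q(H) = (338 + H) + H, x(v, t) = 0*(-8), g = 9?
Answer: -4198252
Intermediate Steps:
x(v, t) = 0
Q(H) = 338 + 2*H
Q(x(T(2), g)) - 1*4198590 = (338 + 2*0) - 1*4198590 = (338 + 0) - 4198590 = 338 - 4198590 = -4198252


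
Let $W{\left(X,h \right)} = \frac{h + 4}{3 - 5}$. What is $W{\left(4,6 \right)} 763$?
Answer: $-3815$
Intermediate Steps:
$W{\left(X,h \right)} = -2 - \frac{h}{2}$ ($W{\left(X,h \right)} = \frac{4 + h}{-2} = \left(4 + h\right) \left(- \frac{1}{2}\right) = -2 - \frac{h}{2}$)
$W{\left(4,6 \right)} 763 = \left(-2 - 3\right) 763 = \left(-5\right) 763 = -3815$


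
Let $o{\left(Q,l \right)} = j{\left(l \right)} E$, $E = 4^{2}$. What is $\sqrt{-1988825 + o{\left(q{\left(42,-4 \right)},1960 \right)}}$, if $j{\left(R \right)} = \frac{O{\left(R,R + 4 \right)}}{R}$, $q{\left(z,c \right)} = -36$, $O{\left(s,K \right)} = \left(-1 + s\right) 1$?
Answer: $\frac{i \sqrt{2436291035}}{35} \approx 1410.3 i$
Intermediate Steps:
$O{\left(s,K \right)} = -1 + s$
$E = 16$
$j{\left(R \right)} = \frac{-1 + R}{R}$
$o{\left(Q,l \right)} = \frac{16 \left(-1 + l\right)}{l}$ ($o{\left(Q,l \right)} = \frac{-1 + l}{l} 16 = \frac{16 \left(-1 + l\right)}{l}$)
$\sqrt{-1988825 + o{\left(q{\left(42,-4 \right)},1960 \right)}} = \sqrt{-1988825 + \left(16 - \frac{16}{1960}\right)} = \sqrt{-1988825 + \left(16 - \frac{2}{245}\right)} = \sqrt{-1988825 + \frac{3918}{245}} = \sqrt{- \frac{487258207}{245}} = \frac{i \sqrt{2436291035}}{35}$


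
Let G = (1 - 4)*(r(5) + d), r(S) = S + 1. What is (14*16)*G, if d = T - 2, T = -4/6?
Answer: -2240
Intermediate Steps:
r(S) = 1 + S
T = -2/3 (T = -4*1/6 = -2/3 ≈ -0.66667)
d = -8/3 (d = -2/3 - 2 = -8/3 ≈ -2.6667)
G = -10 (G = (1 - 4)*((1 + 5) - 8/3) = -3*(6 - 8/3) = -3*10/3 = -10)
(14*16)*G = (14*16)*(-10) = 224*(-10) = -2240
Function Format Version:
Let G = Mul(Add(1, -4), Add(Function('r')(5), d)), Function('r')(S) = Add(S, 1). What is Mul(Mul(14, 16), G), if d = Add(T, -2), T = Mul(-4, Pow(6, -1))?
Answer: -2240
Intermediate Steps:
Function('r')(S) = Add(1, S)
T = Rational(-2, 3) (T = Mul(-4, Rational(1, 6)) = Rational(-2, 3) ≈ -0.66667)
d = Rational(-8, 3) (d = Add(Rational(-2, 3), -2) = Rational(-8, 3) ≈ -2.6667)
G = -10 (G = Mul(Add(1, -4), Add(Add(1, 5), Rational(-8, 3))) = Mul(-3, Add(6, Rational(-8, 3))) = Mul(-3, Rational(10, 3)) = -10)
Mul(Mul(14, 16), G) = Mul(Mul(14, 16), -10) = Mul(224, -10) = -2240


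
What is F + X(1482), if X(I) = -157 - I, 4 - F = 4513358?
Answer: -4514993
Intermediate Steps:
F = -4513354 (F = 4 - 1*4513358 = 4 - 4513358 = -4513354)
F + X(1482) = -4513354 + (-157 - 1*1482) = -4513354 + (-157 - 1482) = -4513354 - 1639 = -4514993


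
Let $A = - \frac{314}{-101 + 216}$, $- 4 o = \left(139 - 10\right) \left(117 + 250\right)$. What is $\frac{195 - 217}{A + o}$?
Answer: $\frac{10120}{5445701} \approx 0.0018583$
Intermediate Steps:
$o = - \frac{47343}{4}$ ($o = - \frac{\left(139 - 10\right) \left(117 + 250\right)}{4} = - \frac{129 \cdot 367}{4} = \left(- \frac{1}{4}\right) 47343 = - \frac{47343}{4} \approx -11836.0$)
$A = - \frac{314}{115} \approx -2.7304$
$\frac{195 - 217}{A + o} = \frac{195 - 217}{- \frac{314}{115} - \frac{47343}{4}} = - \frac{22}{- \frac{5445701}{460}} = \left(-22\right) \left(- \frac{460}{5445701}\right) = \frac{10120}{5445701}$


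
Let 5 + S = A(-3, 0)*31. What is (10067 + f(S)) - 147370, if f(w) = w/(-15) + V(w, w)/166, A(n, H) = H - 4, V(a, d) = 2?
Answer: -56977171/415 ≈ -1.3729e+5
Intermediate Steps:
A(n, H) = -4 + H
S = -129 (S = -5 + (-4 + 0)*31 = -5 - 4*31 = -5 - 124 = -129)
f(w) = 1/83 - w/15 (f(w) = w/(-15) + 2/166 = w*(-1/15) + 2*(1/166) = -w/15 + 1/83 = 1/83 - w/15)
(10067 + f(S)) - 147370 = (10067 + (1/83 - 1/15*(-129))) - 147370 = (10067 + (1/83 + 43/5)) - 147370 = (10067 + 3574/415) - 147370 = 4181379/415 - 147370 = -56977171/415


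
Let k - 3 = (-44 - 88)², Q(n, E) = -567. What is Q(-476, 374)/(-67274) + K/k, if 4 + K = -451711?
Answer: -30378793801/1172383998 ≈ -25.912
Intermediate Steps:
K = -451715 (K = -4 - 451711 = -451715)
k = 17427 (k = 3 + (-44 - 88)² = 3 + (-132)² = 3 + 17424 = 17427)
Q(-476, 374)/(-67274) + K/k = -567/(-67274) - 451715/17427 = -567*(-1/67274) - 451715*1/17427 = 567/67274 - 451715/17427 = -30378793801/1172383998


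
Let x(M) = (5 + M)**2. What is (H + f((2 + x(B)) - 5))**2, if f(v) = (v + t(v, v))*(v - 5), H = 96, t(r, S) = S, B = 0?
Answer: 712336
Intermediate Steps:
f(v) = 2*v*(-5 + v) (f(v) = (v + v)*(v - 5) = (2*v)*(-5 + v) = 2*v*(-5 + v))
(H + f((2 + x(B)) - 5))**2 = (96 + 2*((2 + (5 + 0)**2) - 5)*(-5 + ((2 + (5 + 0)**2) - 5)))**2 = (96 + 2*((2 + 5**2) - 5)*(-5 + ((2 + 5**2) - 5)))**2 = (96 + 2*((2 + 25) - 5)*(-5 + ((2 + 25) - 5)))**2 = (96 + 2*(27 - 5)*(-5 + (27 - 5)))**2 = (96 + 2*22*(-5 + 22))**2 = (96 + 2*22*17)**2 = (96 + 748)**2 = 844**2 = 712336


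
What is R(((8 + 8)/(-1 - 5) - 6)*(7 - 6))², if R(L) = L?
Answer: 676/9 ≈ 75.111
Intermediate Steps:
R(((8 + 8)/(-1 - 5) - 6)*(7 - 6))² = (((8 + 8)/(-1 - 5) - 6)*(7 - 6))² = ((16/(-6) - 6)*1)² = ((16*(-⅙) - 6)*1)² = ((-8/3 - 6)*1)² = (-26/3*1)² = (-26/3)² = 676/9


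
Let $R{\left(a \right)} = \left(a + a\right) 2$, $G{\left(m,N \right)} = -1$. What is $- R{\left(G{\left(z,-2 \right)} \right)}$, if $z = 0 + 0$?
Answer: $4$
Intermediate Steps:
$z = 0$
$R{\left(a \right)} = 4 a$ ($R{\left(a \right)} = 2 a 2 = 4 a$)
$- R{\left(G{\left(z,-2 \right)} \right)} = - 4 \left(-1\right) = \left(-1\right) \left(-4\right) = 4$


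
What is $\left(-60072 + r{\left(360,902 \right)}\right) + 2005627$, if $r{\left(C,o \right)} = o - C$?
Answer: $1946097$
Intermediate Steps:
$\left(-60072 + r{\left(360,902 \right)}\right) + 2005627 = \left(-60072 + \left(902 - 360\right)\right) + 2005627 = \left(-60072 + 542\right) + 2005627 = -59530 + 2005627 = 1946097$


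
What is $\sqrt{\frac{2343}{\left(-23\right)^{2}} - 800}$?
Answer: $\frac{i \sqrt{420857}}{23} \approx 28.206 i$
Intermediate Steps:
$\sqrt{\frac{2343}{\left(-23\right)^{2}} - 800} = \sqrt{\frac{2343}{529} - 800} = \sqrt{- \frac{420857}{529}} = \frac{i \sqrt{420857}}{23}$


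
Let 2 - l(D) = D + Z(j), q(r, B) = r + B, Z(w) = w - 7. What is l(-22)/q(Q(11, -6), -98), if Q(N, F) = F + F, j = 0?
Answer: -31/110 ≈ -0.28182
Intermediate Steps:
Z(w) = -7 + w
Q(N, F) = 2*F
q(r, B) = B + r
l(D) = 9 - D (l(D) = 2 - (D + (-7 + 0)) = 2 - (D - 7) = 2 - (-7 + D) = 2 + (7 - D) = 9 - D)
l(-22)/q(Q(11, -6), -98) = (9 - 1*(-22))/(-98 + 2*(-6)) = (9 + 22)/(-98 - 12) = 31/(-110) = 31*(-1/110) = -31/110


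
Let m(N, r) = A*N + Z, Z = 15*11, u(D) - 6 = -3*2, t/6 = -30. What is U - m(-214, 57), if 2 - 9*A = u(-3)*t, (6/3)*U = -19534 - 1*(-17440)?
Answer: -10480/9 ≈ -1164.4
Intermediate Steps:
U = -1047 (U = (-19534 - 1*(-17440))/2 = (-19534 + 17440)/2 = (½)*(-2094) = -1047)
t = -180 (t = 6*(-30) = -180)
u(D) = 0 (u(D) = 6 - 3*2 = 6 - 6 = 0)
Z = 165
A = 2/9 (A = 2/9 - 0*(-180) = 2/9 - ⅑*0 = 2/9 + 0 = 2/9 ≈ 0.22222)
m(N, r) = 165 + 2*N/9 (m(N, r) = 2*N/9 + 165 = 165 + 2*N/9)
U - m(-214, 57) = -1047 - (165 + (2/9)*(-214)) = -1047 - (165 - 428/9) = -1047 - 1*1057/9 = -1047 - 1057/9 = -10480/9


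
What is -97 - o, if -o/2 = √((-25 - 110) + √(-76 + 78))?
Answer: -97 + 2*I*√(135 - √2) ≈ -97.0 + 23.116*I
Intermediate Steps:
o = -2*√(-135 + √2) (o = -2*√((-25 - 110) + √(-76 + 78)) = -2*√(-135 + √2) ≈ -23.116*I)
-97 - o = -97 - (-2)*I*√(135 - √2) = -97 + 2*I*√(135 - √2)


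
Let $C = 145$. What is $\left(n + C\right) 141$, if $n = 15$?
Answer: $22560$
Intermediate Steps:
$\left(n + C\right) 141 = \left(15 + 145\right) 141 = 160 \cdot 141 = 22560$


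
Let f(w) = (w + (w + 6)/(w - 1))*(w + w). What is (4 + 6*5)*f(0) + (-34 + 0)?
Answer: -34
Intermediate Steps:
f(w) = 2*w*(w + (6 + w)/(-1 + w)) (f(w) = (w + (6 + w)/(-1 + w))*(2*w) = 2*w*(w + (6 + w)/(-1 + w)))
(4 + 6*5)*f(0) + (-34 + 0) = (4 + 6*5)*(2*0*(6 + 0²)/(-1 + 0)) + (-34 + 0) = (4 + 30)*(2*0*(6 + 0)/(-1)) - 34 = 34*(2*0*(-1)*6) - 34 = 34*0 - 34 = 0 - 34 = -34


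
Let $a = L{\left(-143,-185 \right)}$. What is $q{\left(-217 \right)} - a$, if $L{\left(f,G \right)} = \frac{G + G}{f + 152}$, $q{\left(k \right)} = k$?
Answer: $- \frac{1583}{9} \approx -175.89$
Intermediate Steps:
$L{\left(f,G \right)} = \frac{2 G}{152 + f}$
$a = - \frac{370}{9}$ ($a = 2 \left(-185\right) \frac{1}{152 - 143} = 2 \left(-185\right) \frac{1}{9} = - \frac{370}{9} \approx -41.111$)
$q{\left(-217 \right)} - a = -217 - - \frac{370}{9} = -217 + \frac{370}{9} = - \frac{1583}{9}$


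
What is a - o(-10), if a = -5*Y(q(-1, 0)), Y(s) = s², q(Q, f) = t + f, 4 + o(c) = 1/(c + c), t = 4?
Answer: -1519/20 ≈ -75.950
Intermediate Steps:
o(c) = -4 + 1/(2*c) (o(c) = -4 + 1/(c + c) = -4 + 1/(2*c))
q(Q, f) = 4 + f
a = -80 (a = -5*(4 + 0)² = -5*4² = -5*16 = -80)
a - o(-10) = -80 - (-4 + (½)/(-10)) = -80 - (-4 + (½)*(-⅒)) = -80 - (-4 - 1/20) = -80 - 1*(-81/20) = -80 + 81/20 = -1519/20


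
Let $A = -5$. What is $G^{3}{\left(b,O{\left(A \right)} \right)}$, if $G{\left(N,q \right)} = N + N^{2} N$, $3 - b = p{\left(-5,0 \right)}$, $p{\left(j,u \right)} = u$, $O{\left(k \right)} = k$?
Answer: $27000$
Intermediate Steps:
$b = 3$ ($b = 3 - 0 = 3 + 0 = 3$)
$G{\left(N,q \right)} = N + N^{3}$
$G^{3}{\left(b,O{\left(A \right)} \right)} = \left(3 + 3^{3}\right)^{3} = \left(3 + 27\right)^{3} = 30^{3} = 27000$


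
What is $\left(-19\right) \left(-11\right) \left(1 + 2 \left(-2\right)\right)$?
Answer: $-627$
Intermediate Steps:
$\left(-19\right) \left(-11\right) \left(1 + 2 \left(-2\right)\right) = 209 \left(1 - 4\right) = 209 \left(-3\right) = -627$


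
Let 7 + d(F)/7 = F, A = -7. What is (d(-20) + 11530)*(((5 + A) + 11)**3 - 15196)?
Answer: -164070247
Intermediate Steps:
d(F) = -49 + 7*F
(d(-20) + 11530)*(((5 + A) + 11)**3 - 15196) = ((-49 + 7*(-20)) + 11530)*(((5 - 7) + 11)**3 - 15196) = ((-49 - 140) + 11530)*((-2 + 11)**3 - 15196) = (-189 + 11530)*(9**3 - 15196) = 11341*(729 - 15196) = 11341*(-14467) = -164070247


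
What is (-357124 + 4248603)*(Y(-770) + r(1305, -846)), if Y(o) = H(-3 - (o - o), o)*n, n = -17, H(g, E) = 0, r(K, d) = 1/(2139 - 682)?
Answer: 3891479/1457 ≈ 2670.9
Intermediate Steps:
r(K, d) = 1/1457
Y(o) = 0 (Y(o) = 0*(-17) = 0)
(-357124 + 4248603)*(Y(-770) + r(1305, -846)) = (-357124 + 4248603)*(0 + 1/1457) = 3891479*(1/1457) = 3891479/1457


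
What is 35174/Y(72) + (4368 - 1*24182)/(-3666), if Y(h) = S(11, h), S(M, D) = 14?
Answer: 32306320/12831 ≈ 2517.8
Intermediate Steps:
Y(h) = 14
35174/Y(72) + (4368 - 1*24182)/(-3666) = 35174/14 + (4368 - 1*24182)/(-3666) = 35174*(1/14) + (4368 - 24182)*(-1/3666) = 17587/7 - 19814*(-1/3666) = 17587/7 + 9907/1833 = 32306320/12831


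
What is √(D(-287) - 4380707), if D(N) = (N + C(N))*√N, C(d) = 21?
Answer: √(-4380707 - 266*I*√287) ≈ 1.08 - 2093.0*I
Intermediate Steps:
D(N) = √N*(21 + N) (D(N) = (N + 21)*√N = (21 + N)*√N = √N*(21 + N))
√(D(-287) - 4380707) = √(√(-287)*(21 - 287) - 4380707) = √((I*√287)*(-266) - 4380707) = √(-266*I*√287 - 4380707) = √(-4380707 - 266*I*√287)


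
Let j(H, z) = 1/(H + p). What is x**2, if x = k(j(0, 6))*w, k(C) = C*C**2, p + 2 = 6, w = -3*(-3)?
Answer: 81/4096 ≈ 0.019775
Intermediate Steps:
w = 9
p = 4 (p = -2 + 6 = 4)
j(H, z) = 1/(4 + H) (j(H, z) = 1/(H + 4) = 1/(4 + H))
k(C) = C**3
x = 9/64 (x = (1/(4 + 0))**3*9 = (1/4)**3*9 = (1/64)*9 = 9/64 ≈ 0.14063)
x**2 = (9/64)**2 = 81/4096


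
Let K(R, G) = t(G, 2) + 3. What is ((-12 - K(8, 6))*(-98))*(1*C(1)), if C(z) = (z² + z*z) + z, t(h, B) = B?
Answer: 4998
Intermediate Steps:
K(R, G) = 5 (K(R, G) = 2 + 3 = 5)
C(z) = z + 2*z² (C(z) = (z² + z²) + z = 2*z² + z = z + 2*z²)
((-12 - K(8, 6))*(-98))*(1*C(1)) = ((-12 - 1*5)*(-98))*(1*(1*(1 + 2*1))) = ((-12 - 5)*(-98))*(1*(1*(1 + 2))) = (-17*(-98))*(1*(1*3)) = 1666*(1*3) = 1666*3 = 4998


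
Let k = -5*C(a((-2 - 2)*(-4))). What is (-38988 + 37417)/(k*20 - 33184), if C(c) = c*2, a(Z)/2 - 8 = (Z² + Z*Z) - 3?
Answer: 1571/239984 ≈ 0.0065463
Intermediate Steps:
a(Z) = 10 + 4*Z² (a(Z) = 16 + 2*((Z² + Z*Z) - 3) = 16 + 2*((Z² + Z²) - 3) = 16 + 2*(2*Z² - 3) = 16 + 2*(-3 + 2*Z²) = 16 + (-6 + 4*Z²) = 10 + 4*Z²)
C(c) = 2*c
k = -10340 (k = -10*(10 + 4*((-2 - 2)*(-4))²) = -10*(10 + 4*(-4*(-4))²) = -10*(10 + 4*16²) = -10*(10 + 4*256) = -10*(10 + 1024) = -10*1034 = -5*2068 = -10340)
(-38988 + 37417)/(k*20 - 33184) = (-38988 + 37417)/(-10340*20 - 33184) = -1571/(-206800 - 33184) = -1571/(-239984) = -1571*(-1/239984) = 1571/239984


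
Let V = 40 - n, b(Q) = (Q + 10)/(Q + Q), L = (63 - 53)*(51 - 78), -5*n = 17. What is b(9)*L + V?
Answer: -1208/5 ≈ -241.60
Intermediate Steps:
n = -17/5 (n = -1/5*17 = -17/5 ≈ -3.4000)
L = -270 (L = 10*(-27) = -270)
b(Q) = (10 + Q)/(2*Q) (b(Q) = (10 + Q)/((2*Q)) = (10 + Q)*(1/(2*Q)) = (10 + Q)/(2*Q))
V = 217/5 (V = 40 - 1*(-17/5) = 40 + 17/5 = 217/5 ≈ 43.400)
b(9)*L + V = ((1/2)*(10 + 9)/9)*(-270) + 217/5 = ((1/2)*(1/9)*19)*(-270) + 217/5 = (19/18)*(-270) + 217/5 = -285 + 217/5 = -1208/5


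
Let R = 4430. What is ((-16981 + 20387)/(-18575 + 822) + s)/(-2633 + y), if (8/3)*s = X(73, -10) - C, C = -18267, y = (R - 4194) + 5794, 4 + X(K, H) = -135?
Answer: 120681488/60306941 ≈ 2.0011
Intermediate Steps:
X(K, H) = -139 (X(K, H) = -4 - 135 = -139)
y = 6030 (y = (4430 - 4194) + 5794 = 236 + 5794 = 6030)
s = 6798 (s = 3*(-139 - 1*(-18267))/8 = 3*(-139 + 18267)/8 = (3/8)*18128 = 6798)
((-16981 + 20387)/(-18575 + 822) + s)/(-2633 + y) = ((-16981 + 20387)/(-18575 + 822) + 6798)/(-2633 + 6030) = (3406/(-17753) + 6798)/3397 = (3406*(-1/17753) + 6798)*(1/3397) = (-3406/17753 + 6798)*(1/3397) = (120681488/17753)*(1/3397) = 120681488/60306941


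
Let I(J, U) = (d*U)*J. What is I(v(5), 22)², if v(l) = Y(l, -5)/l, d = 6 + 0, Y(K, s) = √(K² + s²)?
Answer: 34848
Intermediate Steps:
d = 6
v(l) = √(25 + l²)/l (v(l) = √(l² + (-5)²)/l = √(l² + 25)/l = √(25 + l²)/l)
I(J, U) = 6*J*U (I(J, U) = (6*U)*J = 6*J*U)
I(v(5), 22)² = (6*(√(25 + 5²)/5)*22)² = (6*(√(25 + 25)/5)*22)² = (6*(√50/5)*22)² = (6*((5*√2)/5)*22)² = (6*√2*22)² = (132*√2)² = 34848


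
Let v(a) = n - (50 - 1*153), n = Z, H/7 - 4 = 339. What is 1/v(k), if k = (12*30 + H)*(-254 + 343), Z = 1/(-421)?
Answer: 421/43362 ≈ 0.0097090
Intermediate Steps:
H = 2401 (H = 28 + 7*339 = 28 + 2373 = 2401)
Z = -1/421 ≈ -0.0023753
n = -1/421 ≈ -0.0023753
k = 245729 (k = (12*30 + 2401)*(-254 + 343) = (360 + 2401)*89 = 2761*89 = 245729)
v(a) = 43362/421 (v(a) = -1/421 - (50 - 1*153) = -1/421 - (50 - 153) = -1/421 - 1*(-103) = -1/421 + 103 = 43362/421)
1/v(k) = 1/(43362/421) = 421/43362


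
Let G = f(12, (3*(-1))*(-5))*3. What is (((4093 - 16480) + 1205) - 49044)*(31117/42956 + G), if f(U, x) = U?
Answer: -47504251229/21478 ≈ -2.2118e+6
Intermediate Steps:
G = 36 (G = 12*3 = 36)
(((4093 - 16480) + 1205) - 49044)*(31117/42956 + G) = (((4093 - 16480) + 1205) - 49044)*(31117/42956 + 36) = ((-12387 + 1205) - 49044)*(31117*(1/42956) + 36) = (-11182 - 49044)*(31117/42956 + 36) = -60226*1577533/42956 = -47504251229/21478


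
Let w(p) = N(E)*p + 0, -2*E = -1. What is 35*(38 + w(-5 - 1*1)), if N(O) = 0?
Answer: 1330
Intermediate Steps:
E = ½ (E = -½*(-1) = ½ ≈ 0.50000)
w(p) = 0 (w(p) = 0*p + 0 = 0 + 0 = 0)
35*(38 + w(-5 - 1*1)) = 35*(38 + 0) = 35*38 = 1330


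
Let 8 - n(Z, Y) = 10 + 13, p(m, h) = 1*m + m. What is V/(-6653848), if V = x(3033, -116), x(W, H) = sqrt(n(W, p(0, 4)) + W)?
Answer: -sqrt(3018)/6653848 ≈ -8.2563e-6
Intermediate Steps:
p(m, h) = 2*m (p(m, h) = m + m = 2*m)
n(Z, Y) = -15 (n(Z, Y) = 8 - (10 + 13) = 8 - 1*23 = 8 - 23 = -15)
x(W, H) = sqrt(-15 + W)
V = sqrt(3018) (V = sqrt(-15 + 3033) = sqrt(3018) ≈ 54.936)
V/(-6653848) = sqrt(3018)/(-6653848) = sqrt(3018)*(-1/6653848) = -sqrt(3018)/6653848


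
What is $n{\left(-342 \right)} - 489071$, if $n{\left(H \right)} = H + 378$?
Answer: $-489035$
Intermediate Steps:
$n{\left(H \right)} = 378 + H$
$n{\left(-342 \right)} - 489071 = \left(378 - 342\right) - 489071 = 36 - 489071 = -489035$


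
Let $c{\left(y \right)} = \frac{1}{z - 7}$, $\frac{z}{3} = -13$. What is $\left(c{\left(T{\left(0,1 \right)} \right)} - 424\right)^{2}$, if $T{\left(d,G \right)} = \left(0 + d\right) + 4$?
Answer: $\frac{380445025}{2116} \approx 1.7979 \cdot 10^{5}$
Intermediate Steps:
$z = -39$ ($z = 3 \left(-13\right) = -39$)
$T{\left(d,G \right)} = 4 + d$ ($T{\left(d,G \right)} = d + 4 = 4 + d$)
$c{\left(y \right)} = - \frac{1}{46}$ ($c{\left(y \right)} = \frac{1}{-39 - 7} = \frac{1}{-46} = - \frac{1}{46}$)
$\left(c{\left(T{\left(0,1 \right)} \right)} - 424\right)^{2} = \left(- \frac{1}{46} - 424\right)^{2} = \left(- \frac{19505}{46}\right)^{2} = \frac{380445025}{2116}$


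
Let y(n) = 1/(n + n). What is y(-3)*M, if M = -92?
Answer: 46/3 ≈ 15.333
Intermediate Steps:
y(n) = 1/(2*n)
y(-3)*M = ((½)/(-3))*(-92) = ((½)*(-⅓))*(-92) = -⅙*(-92) = 46/3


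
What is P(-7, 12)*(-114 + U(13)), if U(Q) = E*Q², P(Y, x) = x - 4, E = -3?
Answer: -4968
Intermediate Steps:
P(Y, x) = -4 + x
U(Q) = -3*Q²
P(-7, 12)*(-114 + U(13)) = (-4 + 12)*(-114 - 3*13²) = 8*(-114 - 3*169) = 8*(-114 - 507) = 8*(-621) = -4968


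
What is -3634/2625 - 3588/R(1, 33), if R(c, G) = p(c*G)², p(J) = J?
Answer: -1486214/317625 ≈ -4.6791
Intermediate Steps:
R(c, G) = G²*c² (R(c, G) = (c*G)² = (G*c)² = G²*c²)
-3634/2625 - 3588/R(1, 33) = -3634/2625 - 3588/(33²*1²) = -3634*1/2625 - 3588/(1089*1) = -3634/2625 - 3588/1089 = -3634/2625 - 3588*1/1089 = -3634/2625 - 1196/363 = -1486214/317625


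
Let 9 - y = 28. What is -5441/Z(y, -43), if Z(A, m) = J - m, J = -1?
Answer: -5441/42 ≈ -129.55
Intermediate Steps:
y = -19 (y = 9 - 1*28 = 9 - 28 = -19)
Z(A, m) = -1 - m
-5441/Z(y, -43) = -5441/(-1 - 1*(-43)) = -5441/(-1 + 43) = -5441/42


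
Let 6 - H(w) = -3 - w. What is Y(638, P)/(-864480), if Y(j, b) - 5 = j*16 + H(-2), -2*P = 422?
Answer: -511/43224 ≈ -0.011822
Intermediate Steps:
H(w) = 9 + w (H(w) = 6 - (-3 - w) = 6 + (3 + w) = 9 + w)
P = -211 (P = -½*422 = -211)
Y(j, b) = 12 + 16*j (Y(j, b) = 5 + (j*16 + (9 - 2)) = 5 + (16*j + 7) = 5 + (7 + 16*j) = 12 + 16*j)
Y(638, P)/(-864480) = (12 + 16*638)/(-864480) = (12 + 10208)*(-1/864480) = 10220*(-1/864480) = -511/43224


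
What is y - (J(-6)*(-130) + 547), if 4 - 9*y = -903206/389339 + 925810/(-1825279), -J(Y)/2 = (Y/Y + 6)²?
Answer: -28325694131430445/2131956901743 ≈ -13286.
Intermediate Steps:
J(Y) = -98 (J(Y) = -2*(Y/Y + 6)² = -2*(1 + 6)² = -2*7² = -2*49 = -98)
y = 1617222028796/2131956901743 (y = 4/9 - (-903206/389339 + 925810/(-1825279))/9 = 4/9 - (-903206*1/389339 + 925810*(-1/1825279))/9 = 4/9 - (-903206/389339 - 925810/1825279)/9 = 4/9 - ⅑*(-2009056884064/710652300581) = 4/9 + 2009056884064/6395870705229 = 1617222028796/2131956901743 ≈ 0.75856)
y - (J(-6)*(-130) + 547) = 1617222028796/2131956901743 - (-98*(-130) + 547) = 1617222028796/2131956901743 - (12740 + 547) = 1617222028796/2131956901743 - 1*13287 = 1617222028796/2131956901743 - 13287 = -28325694131430445/2131956901743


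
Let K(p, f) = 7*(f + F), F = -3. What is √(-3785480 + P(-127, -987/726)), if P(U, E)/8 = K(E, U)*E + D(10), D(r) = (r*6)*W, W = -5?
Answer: 12*I*√3174555/11 ≈ 1943.7*I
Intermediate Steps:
D(r) = -30*r (D(r) = (r*6)*(-5) = (6*r)*(-5) = -30*r)
K(p, f) = -21 + 7*f (K(p, f) = 7*(f - 3) = 7*(-3 + f) = -21 + 7*f)
P(U, E) = -2400 + 8*E*(-21 + 7*U) (P(U, E) = 8*((-21 + 7*U)*E - 30*10) = 8*(E*(-21 + 7*U) - 300) = 8*(-300 + E*(-21 + 7*U)) = -2400 + 8*E*(-21 + 7*U))
√(-3785480 + P(-127, -987/726)) = √(-3785480 + (-2400 + 56*(-987/726)*(-3 - 127))) = √(-3785480 + (-2400 + 56*(-987*1/726)*(-130))) = √(-3785480 + (-2400 + 56*(-329/242)*(-130))) = √(-3785480 + (-2400 + 1197560/121)) = √(-3785480 + 907160/121) = √(-457135920/121) = 12*I*√3174555/11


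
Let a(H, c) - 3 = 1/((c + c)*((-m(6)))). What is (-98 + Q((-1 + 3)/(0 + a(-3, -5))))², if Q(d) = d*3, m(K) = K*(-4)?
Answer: 4764036484/516961 ≈ 9215.5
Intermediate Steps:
m(K) = -4*K
a(H, c) = 3 + 1/(48*c) (a(H, c) = 3 + 1/((c + c)*((-(-4)*6))) = 3 + 1/(((2*c))*((-1*(-24)))) = 3 + (1/(2*c))/24 = 3 + (1/(2*c))*(1/24) = 3 + 1/(48*c))
Q(d) = 3*d
(-98 + Q((-1 + 3)/(0 + a(-3, -5))))² = (-98 + 3*((-1 + 3)/(0 + (3 + (1/48)/(-5)))))² = (-98 + 3*(2/(0 + (3 + (1/48)*(-⅕)))))² = (-98 + 3*(2/(0 + (3 - 1/240))))² = (-98 + 3*(2/(0 + 719/240)))² = (-98 + 3*(2/(719/240)))² = (-98 + 3*(2*(240/719)))² = (-98 + 3*(480/719))² = (-98 + 1440/719)² = (-69022/719)² = 4764036484/516961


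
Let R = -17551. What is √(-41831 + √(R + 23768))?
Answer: √(-41831 + √6217) ≈ 204.33*I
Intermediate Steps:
√(-41831 + √(R + 23768)) = √(-41831 + √(-17551 + 23768)) = √(-41831 + √6217)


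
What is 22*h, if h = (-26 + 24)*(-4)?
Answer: 176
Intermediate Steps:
h = 8 (h = -2*(-4) = 8)
22*h = 22*8 = 176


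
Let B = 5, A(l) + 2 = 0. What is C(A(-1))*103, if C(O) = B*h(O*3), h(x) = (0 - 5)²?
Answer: 12875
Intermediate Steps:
A(l) = -2 (A(l) = -2 + 0 = -2)
h(x) = 25 (h(x) = (-5)² = 25)
C(O) = 125 (C(O) = 5*25 = 125)
C(A(-1))*103 = 125*103 = 12875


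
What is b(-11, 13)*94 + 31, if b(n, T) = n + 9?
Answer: -157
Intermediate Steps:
b(n, T) = 9 + n
b(-11, 13)*94 + 31 = (9 - 11)*94 + 31 = -2*94 + 31 = -188 + 31 = -157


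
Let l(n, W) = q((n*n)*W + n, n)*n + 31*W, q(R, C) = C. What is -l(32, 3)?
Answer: -1117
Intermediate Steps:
l(n, W) = n**2 + 31*W (l(n, W) = n*n + 31*W = n**2 + 31*W)
-l(32, 3) = -(32**2 + 31*3) = -(1024 + 93) = -1*1117 = -1117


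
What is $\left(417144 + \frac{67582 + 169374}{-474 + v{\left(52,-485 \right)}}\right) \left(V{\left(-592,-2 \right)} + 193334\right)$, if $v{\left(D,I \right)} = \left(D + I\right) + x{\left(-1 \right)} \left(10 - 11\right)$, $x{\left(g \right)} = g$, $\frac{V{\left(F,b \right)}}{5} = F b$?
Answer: $\frac{12542890125172}{151} \approx 8.3065 \cdot 10^{10}$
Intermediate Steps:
$V{\left(F,b \right)} = 5 F b$
$v{\left(D,I \right)} = 1 + D + I$ ($v{\left(D,I \right)} = \left(D + I\right) - \left(10 - 11\right) = \left(D + I\right) - -1 = \left(D + I\right) + 1 = 1 + D + I$)
$\left(417144 + \frac{67582 + 169374}{-474 + v{\left(52,-485 \right)}}\right) \left(V{\left(-592,-2 \right)} + 193334\right) = \left(417144 + \frac{67582 + 169374}{-474 + \left(1 + 52 - 485\right)}\right) \left(5 \left(-592\right) \left(-2\right) + 193334\right) = \left(417144 + \frac{236956}{-474 - 432}\right) \left(5920 + 193334\right) = \left(417144 + \frac{236956}{-906}\right) 199254 = \left(417144 + 236956 \left(- \frac{1}{906}\right)\right) 199254 = \left(417144 - \frac{118478}{453}\right) 199254 = \frac{188847754}{453} \cdot 199254 = \frac{12542890125172}{151}$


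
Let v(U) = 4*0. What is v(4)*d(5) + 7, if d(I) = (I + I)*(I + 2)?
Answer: 7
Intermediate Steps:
d(I) = 2*I*(2 + I) (d(I) = (2*I)*(2 + I) = 2*I*(2 + I))
v(U) = 0
v(4)*d(5) + 7 = 0*(2*5*(2 + 5)) + 7 = 0*(2*5*7) + 7 = 0*70 + 7 = 0 + 7 = 7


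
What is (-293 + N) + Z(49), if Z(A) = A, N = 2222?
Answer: 1978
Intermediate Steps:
(-293 + N) + Z(49) = (-293 + 2222) + 49 = 1929 + 49 = 1978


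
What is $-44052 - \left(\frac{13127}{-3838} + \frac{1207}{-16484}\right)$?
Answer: $- \frac{1393377420425}{31632796} \approx -44049.0$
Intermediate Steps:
$-44052 - \left(\frac{13127}{-3838} + \frac{1207}{-16484}\right) = -44052 - \left(13127 \left(- \frac{1}{3838}\right) + 1207 \left(- \frac{1}{16484}\right)\right) = -44052 - \left(- \frac{13127}{3838} - \frac{1207}{16484}\right) = -44052 - - \frac{110508967}{31632796} = -44052 + \frac{110508967}{31632796} = - \frac{1393377420425}{31632796}$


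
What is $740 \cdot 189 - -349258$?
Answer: $489118$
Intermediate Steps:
$740 \cdot 189 - -349258 = 139860 + 349258 = 489118$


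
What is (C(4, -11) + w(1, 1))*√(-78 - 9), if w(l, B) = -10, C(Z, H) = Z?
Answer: -6*I*√87 ≈ -55.964*I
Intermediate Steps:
(C(4, -11) + w(1, 1))*√(-78 - 9) = (4 - 10)*√(-78 - 9) = -6*I*√87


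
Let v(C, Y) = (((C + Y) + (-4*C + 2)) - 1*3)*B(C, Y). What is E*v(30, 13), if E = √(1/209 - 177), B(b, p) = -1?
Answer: 10608*I*√418/209 ≈ 1037.7*I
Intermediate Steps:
E = 136*I*√418/209 (E = √(1/209 - 177) = √(-36992/209) = 136*I*√418/209 ≈ 13.304*I)
v(C, Y) = 1 - Y + 3*C (v(C, Y) = (((C + Y) + (-4*C + 2)) - 1*3)*(-1) = (((C + Y) + (2 - 4*C)) - 3)*(-1) = ((2 + Y - 3*C) - 3)*(-1) = (-1 + Y - 3*C)*(-1) = 1 - Y + 3*C)
E*v(30, 13) = (136*I*√418/209)*(1 - 1*13 + 3*30) = (136*I*√418/209)*(1 - 13 + 90) = (136*I*√418/209)*78 = 10608*I*√418/209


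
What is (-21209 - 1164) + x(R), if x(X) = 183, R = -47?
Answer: -22190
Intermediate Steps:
(-21209 - 1164) + x(R) = (-21209 - 1164) + 183 = -22373 + 183 = -22190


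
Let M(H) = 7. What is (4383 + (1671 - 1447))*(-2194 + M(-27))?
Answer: -10075509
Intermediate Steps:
(4383 + (1671 - 1447))*(-2194 + M(-27)) = (4383 + (1671 - 1447))*(-2194 + 7) = (4383 + 224)*(-2187) = 4607*(-2187) = -10075509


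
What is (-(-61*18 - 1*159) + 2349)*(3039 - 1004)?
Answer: 7338210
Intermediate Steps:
(-(-61*18 - 1*159) + 2349)*(3039 - 1004) = (-(-1098 - 159) + 2349)*2035 = (-1*(-1257) + 2349)*2035 = (1257 + 2349)*2035 = 3606*2035 = 7338210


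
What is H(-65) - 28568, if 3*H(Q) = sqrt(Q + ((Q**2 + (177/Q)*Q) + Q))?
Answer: -28568 + 4*sqrt(267)/3 ≈ -28546.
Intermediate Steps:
H(Q) = sqrt(177 + Q**2 + 2*Q)/3 (H(Q) = sqrt(Q + ((Q**2 + (177/Q)*Q) + Q))/3 = sqrt(Q + ((Q**2 + 177) + Q))/3 = sqrt(Q + ((177 + Q**2) + Q))/3 = sqrt(Q + (177 + Q + Q**2))/3 = sqrt(177 + Q**2 + 2*Q)/3)
H(-65) - 28568 = sqrt(177 + (-65)**2 + 2*(-65))/3 - 28568 = sqrt(177 + 4225 - 130)/3 - 28568 = sqrt(4272)/3 - 28568 = (4*sqrt(267))/3 - 28568 = 4*sqrt(267)/3 - 28568 = -28568 + 4*sqrt(267)/3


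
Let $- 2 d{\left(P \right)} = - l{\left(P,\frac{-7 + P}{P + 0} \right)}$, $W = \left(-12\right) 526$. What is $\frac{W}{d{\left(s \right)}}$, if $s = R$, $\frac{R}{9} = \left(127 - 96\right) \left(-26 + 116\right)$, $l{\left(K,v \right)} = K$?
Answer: $- \frac{2104}{4185} \approx -0.50275$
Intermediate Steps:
$W = -6312$
$R = 25110$ ($R = 9 \left(127 - 96\right) \left(-26 + 116\right) = 9 \cdot 31 \cdot 90 = 9 \cdot 2790 = 25110$)
$s = 25110$
$d{\left(P \right)} = \frac{P}{2}$ ($d{\left(P \right)} = - \frac{\left(-1\right) P}{2} = \frac{P}{2}$)
$\frac{W}{d{\left(s \right)}} = - \frac{6312}{\frac{1}{2} \cdot 25110} = - \frac{6312}{12555} = \left(-6312\right) \frac{1}{12555} = - \frac{2104}{4185}$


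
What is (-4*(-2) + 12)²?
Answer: 400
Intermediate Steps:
(-4*(-2) + 12)² = (8 + 12)² = 20² = 400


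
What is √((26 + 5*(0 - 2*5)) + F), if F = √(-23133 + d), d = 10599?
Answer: √(-24 + I*√12534) ≈ 6.7268 + 8.3216*I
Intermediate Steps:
F = I*√12534 (F = √(-23133 + 10599) = √(-12534) = I*√12534 ≈ 111.96*I)
√((26 + 5*(0 - 2*5)) + F) = √((26 + 5*(0 - 2*5)) + I*√12534) = √((26 + 5*(0 - 10)) + I*√12534) = √((26 + 5*(-10)) + I*√12534) = √((26 - 50) + I*√12534) = √(-24 + I*√12534)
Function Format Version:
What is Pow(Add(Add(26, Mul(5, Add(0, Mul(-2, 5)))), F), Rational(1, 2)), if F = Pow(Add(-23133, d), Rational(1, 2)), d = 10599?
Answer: Pow(Add(-24, Mul(I, Pow(12534, Rational(1, 2)))), Rational(1, 2)) ≈ Add(6.7268, Mul(8.3216, I))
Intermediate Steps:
F = Mul(I, Pow(12534, Rational(1, 2))) (F = Pow(Add(-23133, 10599), Rational(1, 2)) = Pow(-12534, Rational(1, 2)) = Mul(I, Pow(12534, Rational(1, 2))) ≈ Mul(111.96, I))
Pow(Add(Add(26, Mul(5, Add(0, Mul(-2, 5)))), F), Rational(1, 2)) = Pow(Add(Add(26, Mul(5, Add(0, Mul(-2, 5)))), Mul(I, Pow(12534, Rational(1, 2)))), Rational(1, 2)) = Pow(Add(Add(26, Mul(5, Add(0, -10))), Mul(I, Pow(12534, Rational(1, 2)))), Rational(1, 2)) = Pow(Add(Add(26, Mul(5, -10)), Mul(I, Pow(12534, Rational(1, 2)))), Rational(1, 2)) = Pow(Add(Add(26, -50), Mul(I, Pow(12534, Rational(1, 2)))), Rational(1, 2)) = Pow(Add(-24, Mul(I, Pow(12534, Rational(1, 2)))), Rational(1, 2))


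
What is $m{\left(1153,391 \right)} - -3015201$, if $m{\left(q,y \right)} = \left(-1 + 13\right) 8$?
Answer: $3015297$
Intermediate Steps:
$m{\left(q,y \right)} = 96$ ($m{\left(q,y \right)} = 12 \cdot 8 = 96$)
$m{\left(1153,391 \right)} - -3015201 = 96 - -3015201 = 96 + 3015201 = 3015297$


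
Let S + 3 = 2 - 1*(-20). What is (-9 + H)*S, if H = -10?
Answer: -361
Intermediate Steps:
S = 19 (S = -3 + (2 - 1*(-20)) = -3 + (2 + 20) = -3 + 22 = 19)
(-9 + H)*S = (-9 - 10)*19 = -19*19 = -361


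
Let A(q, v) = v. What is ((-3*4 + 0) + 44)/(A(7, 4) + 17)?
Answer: 32/21 ≈ 1.5238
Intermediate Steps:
((-3*4 + 0) + 44)/(A(7, 4) + 17) = ((-3*4 + 0) + 44)/(4 + 17) = ((-12 + 0) + 44)/21 = (-12 + 44)*(1/21) = 32*(1/21) = 32/21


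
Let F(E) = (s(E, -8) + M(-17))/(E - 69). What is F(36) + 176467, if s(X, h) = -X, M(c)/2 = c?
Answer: 5823481/33 ≈ 1.7647e+5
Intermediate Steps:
M(c) = 2*c
F(E) = (-34 - E)/(-69 + E) (F(E) = (-E + 2*(-17))/(E - 69) = (-E - 34)/(-69 + E) = (-34 - E)/(-69 + E))
F(36) + 176467 = (-34 - 1*36)/(-69 + 36) + 176467 = (-34 - 36)/(-33) + 176467 = -1/33*(-70) + 176467 = 70/33 + 176467 = 5823481/33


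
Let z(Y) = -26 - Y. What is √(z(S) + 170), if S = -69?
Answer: √213 ≈ 14.595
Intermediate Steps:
√(z(S) + 170) = √((-26 - 1*(-69)) + 170) = √((-26 + 69) + 170) = √(43 + 170) = √213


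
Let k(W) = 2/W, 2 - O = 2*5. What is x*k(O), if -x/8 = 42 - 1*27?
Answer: 30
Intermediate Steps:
x = -120 (x = -8*(42 - 1*27) = -8*(42 - 27) = -8*15 = -120)
O = -8 (O = 2 - 2*5 = 2 - 1*10 = 2 - 10 = -8)
x*k(O) = -240/(-8) = -240*(-1)/8 = -120*(-¼) = 30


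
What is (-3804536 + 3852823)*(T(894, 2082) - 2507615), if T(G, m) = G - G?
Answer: -121085205505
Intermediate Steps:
T(G, m) = 0
(-3804536 + 3852823)*(T(894, 2082) - 2507615) = (-3804536 + 3852823)*(0 - 2507615) = 48287*(-2507615) = -121085205505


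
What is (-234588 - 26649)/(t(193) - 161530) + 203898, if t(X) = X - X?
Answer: 32935905177/161530 ≈ 2.0390e+5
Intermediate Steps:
t(X) = 0
(-234588 - 26649)/(t(193) - 161530) + 203898 = (-234588 - 26649)/(0 - 161530) + 203898 = -261237/(-161530) + 203898 = -261237*(-1/161530) + 203898 = 261237/161530 + 203898 = 32935905177/161530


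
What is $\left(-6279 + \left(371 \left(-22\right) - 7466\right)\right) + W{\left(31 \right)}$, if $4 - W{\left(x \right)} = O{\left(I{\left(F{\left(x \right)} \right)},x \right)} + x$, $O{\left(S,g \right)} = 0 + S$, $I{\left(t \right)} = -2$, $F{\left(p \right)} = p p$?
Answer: $-21932$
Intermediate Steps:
$F{\left(p \right)} = p^{2}$
$O{\left(S,g \right)} = S$
$W{\left(x \right)} = 6 - x$ ($W{\left(x \right)} = 4 - \left(-2 + x\right) = 6 - x$)
$\left(-6279 + \left(371 \left(-22\right) - 7466\right)\right) + W{\left(31 \right)} = \left(-6279 + \left(371 \left(-22\right) - 7466\right)\right) + \left(6 - 31\right) = \left(-6279 - 15628\right) + \left(6 - 31\right) = \left(-6279 - 15628\right) - 25 = -21907 - 25 = -21932$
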